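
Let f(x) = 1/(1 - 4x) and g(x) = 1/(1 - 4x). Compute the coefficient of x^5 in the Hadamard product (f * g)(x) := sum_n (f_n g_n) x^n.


f has coefficients f_k = 4^k and g has coefficients g_k = 4^k, so the Hadamard product has coefficient (f*g)_k = 4^k * 4^k = 16^k.
For k = 5: 16^5 = 1048576.

1048576


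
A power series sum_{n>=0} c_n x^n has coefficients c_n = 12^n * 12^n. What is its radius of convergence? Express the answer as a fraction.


By the root test (Cauchy-Hadamard), the radius is R = 1 / limsup_n |c_n|^(1/n).
Here |c_n|^(1/n) = (12^n * 12^n)^(1/n) = 12 * 12 = 144 for all n.
So R = 1/144 = 1/144.

1/144


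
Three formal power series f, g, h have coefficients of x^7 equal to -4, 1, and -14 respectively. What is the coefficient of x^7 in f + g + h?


Series addition is componentwise:
-4 + 1 + -14
= -17

-17


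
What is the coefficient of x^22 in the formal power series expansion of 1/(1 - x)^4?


The negative binomial / multiset identity is
1/(1 - x)^r = sum_{k>=0} C(k + r - 1, r - 1) x^k.
Here r = 4 and k = 22, so the coefficient is
C(22 + 3, 3) = C(25, 3)
= 2300

2300


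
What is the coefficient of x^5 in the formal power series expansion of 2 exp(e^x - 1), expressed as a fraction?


exp(e^x - 1) is the exponential generating function for the Bell numbers Bell_k: exp(e^x - 1) = sum_{k>=0} Bell_k x^k / k!.
So the coefficient of x^5 in 2 exp(e^x - 1) is 2 Bell_5 / 5!.
Computing: Bell_5 = 52 and 5! = 120, giving
2 * 52/120 = 13/15.

13/15


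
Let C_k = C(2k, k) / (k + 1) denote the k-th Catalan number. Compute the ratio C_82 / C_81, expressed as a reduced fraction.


Using C_k = (2k)! / (k! (k+1)!), the ratio C_{k+1}/C_k simplifies to
C_{k+1}/C_k = [(2k+2)! / ((k+1)! (k+2)!)] * [k! (k+1)! / (2k)!]
 = (2k+2)(2k+1) / ((k+1)(k+2)) = 2(2k+1) / (k+2).
For k = 81: 2(2*81 + 1) / (81 + 2) = 326/83 = 326/83.

326/83


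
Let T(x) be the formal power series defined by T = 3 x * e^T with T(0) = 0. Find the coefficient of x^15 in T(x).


Apply the Lagrange inversion formula: if T = 3 x * phi(T) with phi(t) = e^t, then
[x^n] T = 3^n * (1/n) [t^(n-1)] phi(t)^n = 3^n * (1/n) [t^(n-1)] e^(n t) = 3^n * (1/n) * n^(n-1) / (n-1)! = 3^n * n^(n-1) / n!.
When c = 1 this is the Cayley count of rooted labeled trees on n vertices, divided by n!.
For n = 15: 3^15 * 15^14 / 15! = 14348907 * 29192926025390625/1307674368000 = 4596834903662109375/14350336.

4596834903662109375/14350336


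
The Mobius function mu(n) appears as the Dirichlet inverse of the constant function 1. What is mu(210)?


210 = 2 * 3 * 5 * 7 (all distinct primes).
mu(210) = (-1)^4 = 1

1


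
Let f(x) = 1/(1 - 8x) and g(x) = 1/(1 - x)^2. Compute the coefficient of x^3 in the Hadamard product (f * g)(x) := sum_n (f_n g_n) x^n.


f has coefficients f_k = 8^k. For g = 1/(1 - x)^2 the coefficient is g_k = C(k + 1, 1) = k + 1. The Hadamard coefficient is (f * g)_k = 8^k * (k + 1).
For k = 3: 8^3 * 4 = 512 * 4 = 2048.

2048


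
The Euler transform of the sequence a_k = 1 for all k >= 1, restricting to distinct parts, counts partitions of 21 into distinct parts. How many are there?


Partitions of 21 into distinct parts can be computed via generating function.
Product (1+x)(1+x^2)(1+x^3)...
The coefficient of x^21 = 76

76


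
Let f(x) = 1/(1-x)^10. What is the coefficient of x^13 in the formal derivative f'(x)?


Differentiate: d/dx [ 1/(1-x)^r ] = r / (1-x)^(r+1).
Here r = 10, so f'(x) = 10 / (1-x)^11.
The expansion of 1/(1-x)^(r+1) has coefficient of x^n equal to C(n+r, r).
So the coefficient of x^13 in f'(x) is
10 * C(23, 10) = 10 * 1144066 = 11440660

11440660


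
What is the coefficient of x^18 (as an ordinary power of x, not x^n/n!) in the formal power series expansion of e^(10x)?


The exponential series is e^y = sum_{k>=0} y^k / k!. Substituting y = 10x gives
e^(10x) = sum_{k>=0} 10^k x^k / k!.
So the coefficient of x^n is a^n/n! with a = 10, n = 18:
10^18 / 18! = 1000000000000000000/6402373705728000 = 122070312500/781539759

122070312500/781539759


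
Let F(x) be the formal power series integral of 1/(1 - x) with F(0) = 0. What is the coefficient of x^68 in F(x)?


1/(1 - x) = sum_{k>=0} x^k. Integrating termwise and using F(0) = 0 gives
F(x) = sum_{k>=0} x^(k+1) / (k+1) = sum_{m>=1} x^m / m = -ln(1 - x).
So the coefficient of x^68 is 1/68 = 1/68.

1/68


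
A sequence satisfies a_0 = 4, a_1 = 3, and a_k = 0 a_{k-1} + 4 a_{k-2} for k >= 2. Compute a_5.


The characteristic equation is t^2 - 0 t - 4 = 0, with roots r_1 = 2 and r_2 = -2 (so c_1 = r_1 + r_2, c_2 = -r_1 r_2 as required).
One can use the closed form a_n = A r_1^n + B r_2^n, but direct iteration is more reliable:
a_0 = 4, a_1 = 3, a_2 = 16, a_3 = 12, a_4 = 64, a_5 = 48.
So a_5 = 48.

48


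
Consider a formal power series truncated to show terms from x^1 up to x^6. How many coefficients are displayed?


From x^1 to x^6 inclusive, the count is 6 - 1 + 1 = 6.

6


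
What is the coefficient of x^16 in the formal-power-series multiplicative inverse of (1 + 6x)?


The inverse is 1/(1 + 6x). Apply the geometric identity 1/(1 - y) = sum_{k>=0} y^k with y = -6x:
1/(1 + 6x) = sum_{k>=0} (-6)^k x^k.
So the coefficient of x^16 is (-6)^16 = 2821109907456.

2821109907456


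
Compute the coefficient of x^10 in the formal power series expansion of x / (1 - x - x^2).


Let f(x) = sum_{k>=0} a_k x^k. Multiplying f(x) * (1 - x - x^2) = x and matching coefficients gives a_0 = 0, a_1 = 1, and a_k = a_{k-1} + a_{k-2} for k >= 2. These are the Fibonacci numbers F_k.
Iterating from F_0 = 0, F_1 = 1:
F_0=0, F_1=1, F_2=1, F_3=2, F_4=3, F_5=5, F_6=8, F_7=13, F_8=21, F_9=34, ...
F_10 = 55.

55


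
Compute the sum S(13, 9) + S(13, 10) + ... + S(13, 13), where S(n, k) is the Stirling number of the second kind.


By definition, S(n, k) counts partitions of an n-set into exactly k nonempty blocks.
Computing row n = 13 for k = 9..13:
S(13, k): 359502, 39325, 2431, 78, 1
Sum = 401337.

401337


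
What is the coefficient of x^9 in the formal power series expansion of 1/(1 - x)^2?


The expansion 1/(1 - x)^r = sum_{k>=0} C(k + r - 1, r - 1) x^k follows from the multiset / negative-binomial theorem (or from repeated differentiation of the geometric series).
For r = 2 and k = 9:
C(10, 1) = 3628800 / (1 * 362880) = 10.

10


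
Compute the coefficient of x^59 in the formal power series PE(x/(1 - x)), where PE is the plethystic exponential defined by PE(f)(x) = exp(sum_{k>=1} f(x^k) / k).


For f(x) = x/(1 - x) we have
sum_{k>=1} f(x^k) / k = sum_{k>=1} (1/k) * x^k / (1 - x^k) = sum_{k, m >= 1} x^(k m) / k,
which after exponentiating simplifies to
PE(x/(1 - x)) = prod_{k>=1} 1 / (1 - x^k).
This is the generating function for the partition function p(n), so the coefficient of x^59 is p(59).
Computing p(59) by dynamic programming over parts 1, 2, ..., 59: p(59) = 831820.

831820


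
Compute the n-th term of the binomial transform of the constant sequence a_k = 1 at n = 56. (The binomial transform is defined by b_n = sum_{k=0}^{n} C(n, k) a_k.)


With a_k = 1 for all k, b_n = sum_{k=0}^{n} C(n, k) = 2^n by the binomial theorem.
For n = 56: 2^56 = 72057594037927936.

72057594037927936


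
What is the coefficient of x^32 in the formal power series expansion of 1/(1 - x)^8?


The negative binomial / multiset identity is
1/(1 - x)^r = sum_{k>=0} C(k + r - 1, r - 1) x^k.
Here r = 8 and k = 32, so the coefficient is
C(32 + 7, 7) = C(39, 7)
= 15380937

15380937


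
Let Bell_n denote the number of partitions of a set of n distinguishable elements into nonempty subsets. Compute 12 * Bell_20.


Bell_20 can be computed from the Bell triangle or from Dobinski's identity Bell_n = (1/e) * sum_{k>=0} k^n / k!.
Computing Bell_20 = 51724158235372.
Then 12 * 51724158235372 = 620689898824464.

620689898824464


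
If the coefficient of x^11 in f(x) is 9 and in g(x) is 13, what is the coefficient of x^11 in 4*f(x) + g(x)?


Scalar multiplication scales coefficients: 4 * 9 = 36.
Then add the g coefficient: 36 + 13
= 49

49


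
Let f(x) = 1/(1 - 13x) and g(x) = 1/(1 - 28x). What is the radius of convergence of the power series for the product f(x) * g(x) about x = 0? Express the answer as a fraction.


The radius of 1/(1 - 13x) is 1/13 (nearest singularity at x = 1/13), and the radius of 1/(1 - 28x) is 1/28.
The product f(x)*g(x) = 1/((1 - 13x)(1 - 28x)) has singularities at both 1/13 and 1/28, so its radius of convergence is the distance to the nearest one:
min(1/13, 1/28) = 1/28.

1/28


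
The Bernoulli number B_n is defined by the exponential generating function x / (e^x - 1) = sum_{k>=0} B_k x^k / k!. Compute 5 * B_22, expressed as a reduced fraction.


Bernoulli numbers can also be computed recursively via B_0 = 1 and sum_{j=0}^{m} C(m+1, j) B_j = 0 for m >= 1. Odd-index Bernoulli numbers vanish for k >= 3.
Computing B_22 = 854513/138, so 5 * B_22 = 5 * 854513/138 = 4272565/138.

4272565/138


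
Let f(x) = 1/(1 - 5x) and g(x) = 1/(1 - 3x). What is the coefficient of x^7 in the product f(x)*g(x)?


The coefficient of x^n in f*g is the Cauchy product: sum_{k=0}^{n} a^k * b^(n-k).
With a=5, b=3, n=7:
sum_{k=0}^{7} 5^k * 3^(7-k)
= 192032

192032


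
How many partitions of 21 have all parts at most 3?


Using the generating function (1-x)^(-1)(1-x^2)^(-1)(1-x^3)^(-1),
the coefficient of x^21 counts these restricted partitions.
Result = 48

48


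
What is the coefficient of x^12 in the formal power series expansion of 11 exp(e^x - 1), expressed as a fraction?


exp(e^x - 1) is the exponential generating function for the Bell numbers Bell_k: exp(e^x - 1) = sum_{k>=0} Bell_k x^k / k!.
So the coefficient of x^12 in 11 exp(e^x - 1) is 11 Bell_12 / 12!.
Computing: Bell_12 = 4213597 and 12! = 479001600, giving
11 * 4213597/479001600 = 4213597/43545600.

4213597/43545600


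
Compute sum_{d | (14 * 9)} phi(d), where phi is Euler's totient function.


First, 14 * 9 = 126. One classical identity is sum_{d | n} phi(d) = n (each k in [1, n] has a unique gcd with n, and among the k's with gcd(k, n) = n/d there are phi(d) of them). So the sum equals 126. We also verify directly:
Divisors of 126: 1, 2, 3, 6, 7, 9, 14, 18, 21, 42, 63, 126.
phi values: 1, 1, 2, 2, 6, 6, 6, 6, 12, 12, 36, 36.
Sum = 126.

126


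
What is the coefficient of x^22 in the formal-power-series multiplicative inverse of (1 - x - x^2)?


Let the inverse be f(x) = sum_{k>=0} a_k x^k. From f(x) * (1 - x - x^2) = 1 and matching coefficients:
 x^0: a_0 = 1.
 x^1: a_1 - a_0 = 0, so a_1 = 1.
 x^k (k >= 2): a_k - a_{k-1} - a_{k-2} = 0, i.e. a_k = a_{k-1} + a_{k-2}.
This is the Fibonacci-type recurrence shifted so that a_0 = a_1 = 1.
Iterating: a_0=1, a_1=1, a_2=2, a_3=3, a_4=5, a_5=8, a_6=13, a_7=21, a_8=34, a_9=55, ...
a_22 = 28657.

28657


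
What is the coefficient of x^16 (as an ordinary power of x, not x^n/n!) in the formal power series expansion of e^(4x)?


The exponential series is e^y = sum_{k>=0} y^k / k!. Substituting y = 4x gives
e^(4x) = sum_{k>=0} 4^k x^k / k!.
So the coefficient of x^n is a^n/n! with a = 4, n = 16:
4^16 / 16! = 4294967296/20922789888000 = 131072/638512875

131072/638512875


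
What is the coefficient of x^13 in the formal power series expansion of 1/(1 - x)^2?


The expansion 1/(1 - x)^r = sum_{k>=0} C(k + r - 1, r - 1) x^k follows from the multiset / negative-binomial theorem (or from repeated differentiation of the geometric series).
For r = 2 and k = 13:
C(14, 1) = 87178291200 / (1 * 6227020800) = 14.

14


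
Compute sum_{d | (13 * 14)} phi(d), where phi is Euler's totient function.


First, 13 * 14 = 182. One classical identity is sum_{d | n} phi(d) = n (each k in [1, n] has a unique gcd with n, and among the k's with gcd(k, n) = n/d there are phi(d) of them). So the sum equals 182. We also verify directly:
Divisors of 182: 1, 2, 7, 13, 14, 26, 91, 182.
phi values: 1, 1, 6, 12, 6, 12, 72, 72.
Sum = 182.

182


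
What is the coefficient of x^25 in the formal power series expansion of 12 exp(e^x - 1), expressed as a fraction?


exp(e^x - 1) is the exponential generating function for the Bell numbers Bell_k: exp(e^x - 1) = sum_{k>=0} Bell_k x^k / k!.
So the coefficient of x^25 in 12 exp(e^x - 1) is 12 Bell_25 / 25!.
Computing: Bell_25 = 4638590332229999353 and 25! = 15511210043330985984000000, giving
12 * 4638590332229999353/15511210043330985984000000 = 356814640940769181/99430833611096064000000.

356814640940769181/99430833611096064000000


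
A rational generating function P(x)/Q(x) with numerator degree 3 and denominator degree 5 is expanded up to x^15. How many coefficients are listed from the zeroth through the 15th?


Expanding up to x^15 gives the coefficients for x^0, x^1, ..., x^15.
That is 15 + 1 = 16 coefficients in total.

16


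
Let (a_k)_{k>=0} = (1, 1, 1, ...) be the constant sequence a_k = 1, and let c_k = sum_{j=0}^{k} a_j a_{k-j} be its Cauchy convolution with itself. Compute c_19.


Since a_j = 1 for all j >= 0, the convolution sum becomes
c_k = sum_{j=0}^{k} 1 * 1 = 1 * (k + 1).
Equivalently, the generating function of (a_k) is 1/(1 - x) and its square is 1/(1 - x)^2 = sum_{k>=0} 1(k + 1) x^k.
For k = 19: 1 * 20 = 20.

20


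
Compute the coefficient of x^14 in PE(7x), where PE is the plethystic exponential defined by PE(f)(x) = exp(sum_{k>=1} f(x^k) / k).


With f(x) = 7x, the exponent is sum_{k>=1} 7 x^k / k = 7 * (-ln(1 - x)). Exponentiating:
PE(7x) = exp(-7 ln(1 - x)) = 1/(1 - x)^7.
By the negative binomial expansion, [x^n] 1/(1 - x)^7 = C(n + 6, 6).
For n = 14: C(20, 6) = 38760.

38760


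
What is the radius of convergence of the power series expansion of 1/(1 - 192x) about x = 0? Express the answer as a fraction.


Expanding 1/(1 - 192x) = sum_{k>=0} 192^k x^k, the series converges when |192x| < 1, i.e., |x| < 1/192.
So the radius of convergence is 1/192 = 1/192.

1/192


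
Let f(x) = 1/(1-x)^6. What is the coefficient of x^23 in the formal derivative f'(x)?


Differentiate: d/dx [ 1/(1-x)^r ] = r / (1-x)^(r+1).
Here r = 6, so f'(x) = 6 / (1-x)^7.
The expansion of 1/(1-x)^(r+1) has coefficient of x^n equal to C(n+r, r).
So the coefficient of x^23 in f'(x) is
6 * C(29, 6) = 6 * 475020 = 2850120

2850120


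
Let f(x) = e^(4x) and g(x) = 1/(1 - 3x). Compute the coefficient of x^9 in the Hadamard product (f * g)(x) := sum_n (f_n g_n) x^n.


Expanding: f_k = 4^k/k! (from e^(4x)) and g_k = 3^k (from 1/(1 - 3x)). So the Hadamard coefficient (f * g)_k = 4^k 3^k / k! = (12)^k / k!.
For k = 9: 12^9/9! = 5159780352/362880 = 497664/35.

497664/35


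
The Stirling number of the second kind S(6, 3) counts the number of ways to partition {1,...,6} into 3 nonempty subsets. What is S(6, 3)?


Using the explicit formula S(n,k) = (1/k!) sum_{j=0}^{k} (-1)^(k-j) C(k,j) j^n:
S(6, 3) = 90
Equivalently, S(n,k) is n! times the coefficient of x^n in the EGF (e^x - 1)^k / k!.

90


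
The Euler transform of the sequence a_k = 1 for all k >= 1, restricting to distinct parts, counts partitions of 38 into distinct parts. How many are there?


Partitions of 38 into distinct parts can be computed via generating function.
Product (1+x)(1+x^2)(1+x^3)...
The coefficient of x^38 = 864

864


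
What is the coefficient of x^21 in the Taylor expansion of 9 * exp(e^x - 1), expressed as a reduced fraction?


exp(e^x - 1) = sum_{k>=0} Bell_k x^k / k!, where Bell_k is the k-th Bell number.
So the coefficient of x^21 is 9 * Bell_21 / 21!.
Computing: Bell_21 = 474869816156751 and 21! = 51090942171709440000, giving
9 * 474869816156751/51090942171709440000 = 158289938718917/1892257117470720000.

158289938718917/1892257117470720000


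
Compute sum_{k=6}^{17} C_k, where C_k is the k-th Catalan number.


C_6 through C_17: 132, 429, 1430, 4862, 16796, 58786, 208012, 742900, 2674440, 9694845, 35357670, 129644790
Sum = 132 + 429 + 1430 + 4862 + 16796 + 58786 + 208012 + 742900 + 2674440 + 9694845 + 35357670 + 129644790
= 178405092

178405092


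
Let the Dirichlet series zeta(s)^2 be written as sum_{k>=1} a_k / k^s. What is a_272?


The Dirichlet convolution of the constant function 1 with itself gives (1 * 1)(k) = sum_{d | k} 1 = d(k), the number of positive divisors of k.
Since zeta(s) = sum_{k>=1} 1/k^s, we have zeta(s)^2 = sum_{k>=1} d(k)/k^s, so a_k = d(k).
For k = 272: the divisors are 1, 2, 4, 8, 16, 17, 34, 68, 136, 272.
Count = 10.

10


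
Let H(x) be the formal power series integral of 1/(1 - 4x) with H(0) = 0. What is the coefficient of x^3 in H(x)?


1/(1 - 4x) = sum_{k>=0} 4^k x^k. Integrating termwise with H(0) = 0:
H(x) = sum_{k>=0} 4^k x^(k+1) / (k+1) = sum_{m>=1} 4^(m-1) x^m / m.
For m = 3: 4^2/3 = 16/3 = 16/3.

16/3


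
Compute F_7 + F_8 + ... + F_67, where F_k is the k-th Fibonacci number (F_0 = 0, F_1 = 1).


Use the identity sum_{k=0}^{N} F_k = F_{N+2} - 1 (which follows from F_{k+2} - F_{k+1} = F_k). Then
sum_{k=7}^{67} F_k = (F_{69} - 1) - (F_{8} - 1) = F_{69} - F_{8}.
Computing: F_{69} = 117669030460994, F_{8} = 21, so
Sum = 117669030460994 - 21 = 117669030460973.

117669030460973


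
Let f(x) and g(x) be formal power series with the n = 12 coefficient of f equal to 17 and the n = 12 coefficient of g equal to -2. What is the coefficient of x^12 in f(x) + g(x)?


Addition of formal power series is termwise.
The coefficient of x^12 in f + g = 17 + -2
= 15

15


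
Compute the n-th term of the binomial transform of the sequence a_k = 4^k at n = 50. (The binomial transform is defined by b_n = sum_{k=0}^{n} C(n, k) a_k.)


With a_k = 4^k, b_n = sum_{k=0}^{n} C(n, k) 4^k = (1 + 4)^n by the binomial theorem.
For n = 50: (1 + 4)^50 = 5^50 = 88817841970012523233890533447265625.

88817841970012523233890533447265625


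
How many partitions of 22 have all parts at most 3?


Using the generating function (1-x)^(-1)(1-x^2)^(-1)(1-x^3)^(-1),
the coefficient of x^22 counts these restricted partitions.
Result = 52

52


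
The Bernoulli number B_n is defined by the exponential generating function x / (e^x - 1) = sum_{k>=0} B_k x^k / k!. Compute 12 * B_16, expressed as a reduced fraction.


Bernoulli numbers can also be computed recursively via B_0 = 1 and sum_{j=0}^{m} C(m+1, j) B_j = 0 for m >= 1. Odd-index Bernoulli numbers vanish for k >= 3.
Computing B_16 = -3617/510, so 12 * B_16 = 12 * -3617/510 = -7234/85.

-7234/85


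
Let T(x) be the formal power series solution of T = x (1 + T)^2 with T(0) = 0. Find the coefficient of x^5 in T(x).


Apply the Lagrange inversion formula: if T = x * phi(T) with phi(t) = (1 + t)^2, then [x^n] T = (1/n) [t^(n-1)] phi(t)^n = (1/n) [t^(n-1)] (1 + t)^(2n) = (1/n) C(2n, n-1).
Using the identity C(2n, n-1) = C(2n, n) * n / (n+1), the unscaled factor equals C(2n, n) / (n+1) = C_n, the n-th Catalan number.
For n = 5: C_5 = C(10, 5) / 6 = 252/6 = 42 = 42.

42


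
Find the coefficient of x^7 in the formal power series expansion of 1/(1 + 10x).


Write 1/(1 + c x) = 1/(1 - (-c) x) and apply the geometric-series identity
1/(1 - y) = sum_{k>=0} y^k to get 1/(1 + c x) = sum_{k>=0} (-c)^k x^k.
So the coefficient of x^k is (-c)^k = (-1)^k * c^k.
Here c = 10 and k = 7:
(-10)^7 = -1 * 10000000 = -10000000

-10000000


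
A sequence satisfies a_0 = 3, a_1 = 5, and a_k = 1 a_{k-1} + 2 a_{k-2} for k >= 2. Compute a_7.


The characteristic equation is t^2 - 1 t - 2 = 0, with roots r_1 = 2 and r_2 = -1 (so c_1 = r_1 + r_2, c_2 = -r_1 r_2 as required).
One can use the closed form a_n = A r_1^n + B r_2^n, but direct iteration is more reliable:
a_0 = 3, a_1 = 5, a_2 = 11, a_3 = 21, a_4 = 43, a_5 = 85, a_6 = 171, a_7 = 341.
So a_7 = 341.

341


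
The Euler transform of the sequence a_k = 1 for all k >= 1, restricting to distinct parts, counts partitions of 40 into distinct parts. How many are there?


Partitions of 40 into distinct parts can be computed via generating function.
Product (1+x)(1+x^2)(1+x^3)...
The coefficient of x^40 = 1113

1113


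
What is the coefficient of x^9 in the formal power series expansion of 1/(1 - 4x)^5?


The general identity 1/(1 - c x)^r = sum_{k>=0} c^k C(k + r - 1, r - 1) x^k follows by substituting y = c x into 1/(1 - y)^r = sum_{k>=0} C(k + r - 1, r - 1) y^k.
For c = 4, r = 5, k = 9:
4^9 * C(13, 4) = 262144 * 715 = 187432960.

187432960


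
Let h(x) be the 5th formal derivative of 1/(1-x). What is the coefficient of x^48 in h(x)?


Differentiating 5 times: d^5/dx^5 [1/(1-x)] = 5!/(1-x)^6.
The expansion 1/(1-x)^6 = sum_{k>=0} C(k+5, 5) x^k, so the coefficient of x^n in 5!/(1-x)^6 is 5! * C(n+5, 5).
For n = 48: 120 * C(53, 5) = 120 * 2869685 = 344362200

344362200


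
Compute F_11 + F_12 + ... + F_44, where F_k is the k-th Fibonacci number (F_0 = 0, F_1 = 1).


Use the identity sum_{k=0}^{N} F_k = F_{N+2} - 1 (which follows from F_{k+2} - F_{k+1} = F_k). Then
sum_{k=11}^{44} F_k = (F_{46} - 1) - (F_{12} - 1) = F_{46} - F_{12}.
Computing: F_{46} = 1836311903, F_{12} = 144, so
Sum = 1836311903 - 144 = 1836311759.

1836311759


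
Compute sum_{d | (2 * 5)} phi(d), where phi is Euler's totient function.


First, 2 * 5 = 10. One classical identity is sum_{d | n} phi(d) = n (each k in [1, n] has a unique gcd with n, and among the k's with gcd(k, n) = n/d there are phi(d) of them). So the sum equals 10. We also verify directly:
Divisors of 10: 1, 2, 5, 10.
phi values: 1, 1, 4, 4.
Sum = 10.

10


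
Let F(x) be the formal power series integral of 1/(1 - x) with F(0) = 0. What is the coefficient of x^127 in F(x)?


1/(1 - x) = sum_{k>=0} x^k. Integrating termwise and using F(0) = 0 gives
F(x) = sum_{k>=0} x^(k+1) / (k+1) = sum_{m>=1} x^m / m = -ln(1 - x).
So the coefficient of x^127 is 1/127 = 1/127.

1/127


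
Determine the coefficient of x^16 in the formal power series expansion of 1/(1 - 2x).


The geometric series identity gives 1/(1 - c x) = sum_{k>=0} c^k x^k, so the coefficient of x^k is c^k.
Here c = 2 and k = 16.
Computing: 2^16 = 65536

65536


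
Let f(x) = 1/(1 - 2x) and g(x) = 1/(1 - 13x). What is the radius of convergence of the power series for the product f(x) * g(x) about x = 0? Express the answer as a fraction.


The radius of 1/(1 - 2x) is 1/2 (nearest singularity at x = 1/2), and the radius of 1/(1 - 13x) is 1/13.
The product f(x)*g(x) = 1/((1 - 2x)(1 - 13x)) has singularities at both 1/2 and 1/13, so its radius of convergence is the distance to the nearest one:
min(1/2, 1/13) = 1/13.

1/13


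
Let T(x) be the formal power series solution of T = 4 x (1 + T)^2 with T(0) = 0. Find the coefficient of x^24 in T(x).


Apply the Lagrange inversion formula: if T = 4 x * phi(T) with phi(t) = (1 + t)^2, then [x^n] T = 4^n * (1/n) [t^(n-1)] phi(t)^n = 4^n * (1/n) [t^(n-1)] (1 + t)^(2n) = 4^n * (1/n) C(2n, n-1).
Using the identity C(2n, n-1) = C(2n, n) * n / (n+1), the unscaled factor equals C(2n, n) / (n+1) = C_n, the n-th Catalan number.
For n = 24: C_24 = C(48, 24) / 25 = 32247603683100/25 = 1289904147324.
With the 4^24 = 281474976710656 factor, the coefficient is 281474976710656 * 1289904147324 = 363075739827001485944684544.

363075739827001485944684544


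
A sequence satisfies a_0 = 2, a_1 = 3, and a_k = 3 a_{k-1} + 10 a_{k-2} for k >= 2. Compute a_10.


The characteristic equation is t^2 - 3 t - 10 = 0, with roots r_1 = 5 and r_2 = -2 (so c_1 = r_1 + r_2, c_2 = -r_1 r_2 as required).
One can use the closed form a_n = A r_1^n + B r_2^n, but direct iteration is more reliable:
a_0 = 2, a_1 = 3, a_2 = 29, a_3 = 117, a_4 = 641, a_5 = 3093, a_6 = 15689, a_7 = 77997, a_8 = 390881, a_9 = 1952613, a_10 = 9766649.
So a_10 = 9766649.

9766649


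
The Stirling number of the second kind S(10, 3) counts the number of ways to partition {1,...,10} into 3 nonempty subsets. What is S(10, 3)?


Using the explicit formula S(n,k) = (1/k!) sum_{j=0}^{k} (-1)^(k-j) C(k,j) j^n:
S(10, 3) = 9330
Equivalently, S(n,k) is n! times the coefficient of x^n in the EGF (e^x - 1)^k / k!.

9330


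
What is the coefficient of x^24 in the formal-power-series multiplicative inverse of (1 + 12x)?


The inverse is 1/(1 + 12x). Apply the geometric identity 1/(1 - y) = sum_{k>=0} y^k with y = -12x:
1/(1 + 12x) = sum_{k>=0} (-12)^k x^k.
So the coefficient of x^24 is (-12)^24 = 79496847203390844133441536.

79496847203390844133441536


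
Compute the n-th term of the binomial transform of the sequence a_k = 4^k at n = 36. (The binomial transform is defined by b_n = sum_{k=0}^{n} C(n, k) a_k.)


With a_k = 4^k, b_n = sum_{k=0}^{n} C(n, k) 4^k = (1 + 4)^n by the binomial theorem.
For n = 36: (1 + 4)^36 = 5^36 = 14551915228366851806640625.

14551915228366851806640625


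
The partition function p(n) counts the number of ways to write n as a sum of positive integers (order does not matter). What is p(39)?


Using the generating function prod_{k>=1} 1/(1-x^k), we compute p(39).
By dynamic programming over parts 1 through 39:
p(39) = 31185

31185


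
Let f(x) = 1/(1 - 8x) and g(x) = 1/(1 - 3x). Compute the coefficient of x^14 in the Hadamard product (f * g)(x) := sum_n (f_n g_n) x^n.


f has coefficients f_k = 8^k and g has coefficients g_k = 3^k, so the Hadamard product has coefficient (f*g)_k = 8^k * 3^k = 24^k.
For k = 14: 24^14 = 21035720123168587776.

21035720123168587776


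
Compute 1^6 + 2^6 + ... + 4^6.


This power sum has a closed form given by Faulhaber's formula
sum_{k=1}^{m} k^p = (1 / (p + 1)) * sum_{j=0}^{p} C(p + 1, j) B_j m^(p + 1 - j),
but for small m direct computation is fastest:
1 + 64 + 729 + 4096 = 4890.

4890


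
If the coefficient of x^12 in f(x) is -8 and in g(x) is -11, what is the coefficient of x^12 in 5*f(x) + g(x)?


Scalar multiplication scales coefficients: 5 * -8 = -40.
Then add the g coefficient: -40 + -11
= -51

-51


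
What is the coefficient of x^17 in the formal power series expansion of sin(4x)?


The Maclaurin series is sin(t) = sum_{k>=0} (-1)^k t^(2k+1) / (2k+1)!, so substituting t = 4x, only odd powers of x are nonzero, with coefficient of x^(2k+1) equal to (-1)^k 4^(2k+1) / (2k+1)!.
Write 17 = 2*8 + 1, giving the coefficient (-1)^8 * 4^17 / 17! = 17179869184/355687428096000 = 524288/10854718875.

524288/10854718875


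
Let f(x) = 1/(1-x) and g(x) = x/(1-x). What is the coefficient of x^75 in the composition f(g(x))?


First simplify the composition: f(g(x)) = 1/(1 - x/(1-x)) = (1-x)/((1-x) - x) = (1-x)/(1-2x).
Now extract the coefficient. Write (1-x)/(1-2x) = 1/(1-2x) - x/(1-2x).
The coefficient of x^n in 1/(1-2x) is 2^n, and in x/(1-2x) is 2^(n-1) (for n >= 1).
So the coefficient of x^75 is 2^75 - 2^74 = 37778931862957161709568 - 18889465931478580854784 = 18889465931478580854784.

18889465931478580854784


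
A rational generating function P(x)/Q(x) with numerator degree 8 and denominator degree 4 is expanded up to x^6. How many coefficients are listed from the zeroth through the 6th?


Expanding up to x^6 gives the coefficients for x^0, x^1, ..., x^6.
That is 6 + 1 = 7 coefficients in total.

7


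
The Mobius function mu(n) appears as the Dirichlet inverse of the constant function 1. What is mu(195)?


195 = 3 * 5 * 13 (all distinct primes).
mu(195) = (-1)^3 = -1

-1


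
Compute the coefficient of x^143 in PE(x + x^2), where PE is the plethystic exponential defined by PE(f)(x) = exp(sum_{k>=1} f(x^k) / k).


With f(x) = x + x^2, the exponent is sum_{k>=1} (x^k + x^(2k)) / k = -ln(1 - x) - ln(1 - x^2). Exponentiating:
PE(x + x^2) = 1 / ((1 - x)(1 - x^2)).
This is the generating function for partitions of n into parts of size 1 or 2. The number of 2's can be any j in 0..71, and the rest are 1's, so
[x^143] = floor(143/2) + 1 = 72.

72


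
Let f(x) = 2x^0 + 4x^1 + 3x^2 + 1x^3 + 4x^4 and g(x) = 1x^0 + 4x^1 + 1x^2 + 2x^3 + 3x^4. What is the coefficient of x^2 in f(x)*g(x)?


Cauchy product at x^2:
2*1 + 4*4 + 3*1
= 21

21


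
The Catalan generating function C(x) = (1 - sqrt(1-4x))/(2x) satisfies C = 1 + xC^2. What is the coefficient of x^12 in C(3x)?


Substituting x -> 3x scales the n-th coefficient by 3^n, so [x^12] C(3x) = 3^12 * C_12.
C_12 = C(2*12, 12)/(13) = 2704156/13 = 208012.
So 3^12 * 208012 = 531441 * 208012 = 110546105292.

110546105292


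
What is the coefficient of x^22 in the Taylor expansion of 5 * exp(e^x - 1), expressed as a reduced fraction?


exp(e^x - 1) = sum_{k>=0} Bell_k x^k / k!, where Bell_k is the k-th Bell number.
So the coefficient of x^22 is 5 * Bell_22 / 22!.
Computing: Bell_22 = 4506715738447323 and 22! = 1124000727777607680000, giving
5 * 4506715738447323/1124000727777607680000 = 88366975263673/4407845991284736000.

88366975263673/4407845991284736000


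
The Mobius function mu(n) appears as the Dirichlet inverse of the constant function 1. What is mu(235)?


235 = 5 * 47 (all distinct primes).
mu(235) = (-1)^2 = 1

1


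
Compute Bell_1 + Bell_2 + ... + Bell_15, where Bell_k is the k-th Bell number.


Recall Bell_k counts set partitions of a k-set (with Bell_0 = 1 by convention).
Bell_1 through Bell_15: 1, 2, 5, 15, 52, 203, 877, 4140, 21147, 115975, 678570, 4213597, 27644437, 190899322, 1382958545
Sum = 1 + 2 + 5 + 15 + 52 + 203 + 877 + 4140 + 21147 + 115975 + 678570 + 4213597 + 27644437 + 190899322 + 1382958545 = 1606536888.

1606536888


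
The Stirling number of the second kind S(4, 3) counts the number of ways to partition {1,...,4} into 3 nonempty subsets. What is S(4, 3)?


Using the explicit formula S(n,k) = (1/k!) sum_{j=0}^{k} (-1)^(k-j) C(k,j) j^n:
S(4, 3) = 6
Equivalently, S(n,k) is n! times the coefficient of x^n in the EGF (e^x - 1)^k / k!.

6


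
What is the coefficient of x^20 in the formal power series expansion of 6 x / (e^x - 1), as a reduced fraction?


The exponential generating function for Bernoulli numbers is
x / (e^x - 1) = sum_{k>=0} B_k x^k / k!.
So the coefficient of x^20 in 6 x / (e^x - 1) is 6 B_20 / 20!.
Computing: B_20 = -174611/330, 20! = 2432902008176640000, giving
6 * -174611/330 / 2432902008176640000 = -174611/133809610449715200000.

-174611/133809610449715200000


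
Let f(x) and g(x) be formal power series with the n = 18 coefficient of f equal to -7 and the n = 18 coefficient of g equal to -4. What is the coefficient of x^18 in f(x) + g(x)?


Addition of formal power series is termwise.
The coefficient of x^18 in f + g = -7 + -4
= -11

-11


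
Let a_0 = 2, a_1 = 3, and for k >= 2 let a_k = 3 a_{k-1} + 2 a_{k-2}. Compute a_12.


Iterating the recurrence forward:
a_0 = 2
a_1 = 3
a_2 = 3*3 + 2*2 = 13
a_3 = 3*13 + 2*3 = 45
a_4 = 3*45 + 2*13 = 161
a_5 = 3*161 + 2*45 = 573
a_6 = 3*573 + 2*161 = 2041
a_7 = 3*2041 + 2*573 = 7269
a_8 = 3*7269 + 2*2041 = 25889
a_9 = 3*25889 + 2*7269 = 92205
a_10 = 3*92205 + 2*25889 = 328393
a_11 = 3*328393 + 2*92205 = 1169589
a_12 = 3*1169589 + 2*328393 = 4165553
So a_12 = 4165553.

4165553


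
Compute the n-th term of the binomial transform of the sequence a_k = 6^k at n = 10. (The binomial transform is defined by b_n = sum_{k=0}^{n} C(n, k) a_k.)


With a_k = 6^k, b_n = sum_{k=0}^{n} C(n, k) 6^k = (1 + 6)^n by the binomial theorem.
For n = 10: (1 + 6)^10 = 7^10 = 282475249.

282475249


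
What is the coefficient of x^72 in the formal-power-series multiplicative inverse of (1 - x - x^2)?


Let the inverse be f(x) = sum_{k>=0} a_k x^k. From f(x) * (1 - x - x^2) = 1 and matching coefficients:
 x^0: a_0 = 1.
 x^1: a_1 - a_0 = 0, so a_1 = 1.
 x^k (k >= 2): a_k - a_{k-1} - a_{k-2} = 0, i.e. a_k = a_{k-1} + a_{k-2}.
This is the Fibonacci-type recurrence shifted so that a_0 = a_1 = 1.
Iterating: a_0=1, a_1=1, a_2=2, a_3=3, a_4=5, a_5=8, a_6=13, a_7=21, a_8=34, a_9=55, ...
a_72 = 806515533049393.

806515533049393


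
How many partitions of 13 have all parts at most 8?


Using the generating function (1-x)^(-1)(1-x^2)^(-1)...(1-x^8)^(-1),
the coefficient of x^13 counts these restricted partitions.
Result = 89

89


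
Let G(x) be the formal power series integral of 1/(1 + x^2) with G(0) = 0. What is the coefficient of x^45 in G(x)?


1/(1 + x^2) = sum_{j>=0} (-1)^j x^(2j). Integrating termwise with G(0) = 0:
G(x) = sum_{j>=0} (-1)^j x^(2j+1) / (2j+1) = arctan(x).
Only odd powers are nonzero. For x^45 write 45 = 2*22 + 1, giving
(-1)^22 / 45 = 1/45 = 1/45.

1/45


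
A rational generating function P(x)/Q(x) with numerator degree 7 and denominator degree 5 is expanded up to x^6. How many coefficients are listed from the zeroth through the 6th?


Expanding up to x^6 gives the coefficients for x^0, x^1, ..., x^6.
That is 6 + 1 = 7 coefficients in total.

7


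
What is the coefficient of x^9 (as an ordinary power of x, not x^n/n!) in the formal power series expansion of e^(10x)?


The exponential series is e^y = sum_{k>=0} y^k / k!. Substituting y = 10x gives
e^(10x) = sum_{k>=0} 10^k x^k / k!.
So the coefficient of x^n is a^n/n! with a = 10, n = 9:
10^9 / 9! = 1000000000/362880 = 1562500/567

1562500/567


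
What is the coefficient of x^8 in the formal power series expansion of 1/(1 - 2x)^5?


The general identity 1/(1 - c x)^r = sum_{k>=0} c^k C(k + r - 1, r - 1) x^k follows by substituting y = c x into 1/(1 - y)^r = sum_{k>=0} C(k + r - 1, r - 1) y^k.
For c = 2, r = 5, k = 8:
2^8 * C(12, 4) = 256 * 495 = 126720.

126720


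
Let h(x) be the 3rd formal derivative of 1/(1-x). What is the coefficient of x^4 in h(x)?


Differentiating 3 times: d^3/dx^3 [1/(1-x)] = 3!/(1-x)^4.
The expansion 1/(1-x)^4 = sum_{k>=0} C(k+3, 3) x^k, so the coefficient of x^n in 3!/(1-x)^4 is 3! * C(n+3, 3).
For n = 4: 6 * C(7, 3) = 6 * 35 = 210

210


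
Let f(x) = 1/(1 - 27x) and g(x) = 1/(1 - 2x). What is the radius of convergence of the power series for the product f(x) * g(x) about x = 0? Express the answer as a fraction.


The radius of 1/(1 - 27x) is 1/27 (nearest singularity at x = 1/27), and the radius of 1/(1 - 2x) is 1/2.
The product f(x)*g(x) = 1/((1 - 27x)(1 - 2x)) has singularities at both 1/27 and 1/2, so its radius of convergence is the distance to the nearest one:
min(1/27, 1/2) = 1/27.

1/27


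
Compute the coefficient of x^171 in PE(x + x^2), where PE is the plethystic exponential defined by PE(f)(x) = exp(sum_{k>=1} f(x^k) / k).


With f(x) = x + x^2, the exponent is sum_{k>=1} (x^k + x^(2k)) / k = -ln(1 - x) - ln(1 - x^2). Exponentiating:
PE(x + x^2) = 1 / ((1 - x)(1 - x^2)).
This is the generating function for partitions of n into parts of size 1 or 2. The number of 2's can be any j in 0..85, and the rest are 1's, so
[x^171] = floor(171/2) + 1 = 86.

86


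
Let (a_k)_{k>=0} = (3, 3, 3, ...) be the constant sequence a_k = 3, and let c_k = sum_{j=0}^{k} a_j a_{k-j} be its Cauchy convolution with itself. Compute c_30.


Since a_j = 3 for all j >= 0, the convolution sum becomes
c_k = sum_{j=0}^{k} 3 * 3 = 9 * (k + 1).
Equivalently, the generating function of (a_k) is 3/(1 - x) and its square is 9/(1 - x)^2 = sum_{k>=0} 9(k + 1) x^k.
For k = 30: 9 * 31 = 279.

279


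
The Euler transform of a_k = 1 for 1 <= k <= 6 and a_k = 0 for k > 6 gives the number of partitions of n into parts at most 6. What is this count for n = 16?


Partitions of 16 into parts at most 6:
Using generating function (1-x)^(-1)(1-x^2)^(-1)...(1-x^6)^(-1),
the coefficient of x^16 = 136

136


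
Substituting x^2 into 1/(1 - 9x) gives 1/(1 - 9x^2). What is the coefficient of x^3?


Since 1/(1 - 9x^2) only has even powers of x,
the coefficient of x^3 (odd) is 0.

0


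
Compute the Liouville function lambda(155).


The Liouville function is lambda(k) = (-1)^Omega(k), where Omega(k) counts the prime factors of k with multiplicity.
Factoring: 155 = 5 * 31, so Omega(155) = 2.
lambda(155) = (-1)^2 = 1.

1


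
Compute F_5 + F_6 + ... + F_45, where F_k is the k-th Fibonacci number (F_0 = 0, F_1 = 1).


Use the identity sum_{k=0}^{N} F_k = F_{N+2} - 1 (which follows from F_{k+2} - F_{k+1} = F_k). Then
sum_{k=5}^{45} F_k = (F_{47} - 1) - (F_{6} - 1) = F_{47} - F_{6}.
Computing: F_{47} = 2971215073, F_{6} = 8, so
Sum = 2971215073 - 8 = 2971215065.

2971215065


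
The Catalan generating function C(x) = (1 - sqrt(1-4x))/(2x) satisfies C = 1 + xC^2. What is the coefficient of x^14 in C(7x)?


Substituting x -> 7x scales the n-th coefficient by 7^n, so [x^14] C(7x) = 7^14 * C_14.
C_14 = C(2*14, 14)/(15) = 40116600/15 = 2674440.
So 7^14 * 2674440 = 678223072849 * 2674440 = 1813866914950279560.

1813866914950279560


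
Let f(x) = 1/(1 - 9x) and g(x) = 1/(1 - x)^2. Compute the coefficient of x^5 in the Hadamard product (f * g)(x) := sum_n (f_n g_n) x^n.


f has coefficients f_k = 9^k. For g = 1/(1 - x)^2 the coefficient is g_k = C(k + 1, 1) = k + 1. The Hadamard coefficient is (f * g)_k = 9^k * (k + 1).
For k = 5: 9^5 * 6 = 59049 * 6 = 354294.

354294


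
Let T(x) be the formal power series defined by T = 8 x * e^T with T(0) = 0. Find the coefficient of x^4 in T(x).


Apply the Lagrange inversion formula: if T = 8 x * phi(T) with phi(t) = e^t, then
[x^n] T = 8^n * (1/n) [t^(n-1)] phi(t)^n = 8^n * (1/n) [t^(n-1)] e^(n t) = 8^n * (1/n) * n^(n-1) / (n-1)! = 8^n * n^(n-1) / n!.
When c = 1 this is the Cayley count of rooted labeled trees on n vertices, divided by n!.
For n = 4: 8^4 * 4^3 / 4! = 4096 * 64/24 = 32768/3.

32768/3


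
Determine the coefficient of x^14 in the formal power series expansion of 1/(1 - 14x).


The geometric series identity gives 1/(1 - c x) = sum_{k>=0} c^k x^k, so the coefficient of x^k is c^k.
Here c = 14 and k = 14.
Computing: 14^14 = 11112006825558016

11112006825558016


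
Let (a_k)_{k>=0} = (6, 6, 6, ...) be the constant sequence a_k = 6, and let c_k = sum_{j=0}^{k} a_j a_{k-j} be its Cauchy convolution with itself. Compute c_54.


Since a_j = 6 for all j >= 0, the convolution sum becomes
c_k = sum_{j=0}^{k} 6 * 6 = 36 * (k + 1).
Equivalently, the generating function of (a_k) is 6/(1 - x) and its square is 36/(1 - x)^2 = sum_{k>=0} 36(k + 1) x^k.
For k = 54: 36 * 55 = 1980.

1980


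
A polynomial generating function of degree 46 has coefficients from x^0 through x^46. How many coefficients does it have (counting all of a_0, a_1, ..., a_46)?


A polynomial of degree 46 takes the form a_0 + a_1 x + ... + a_46 x^46.
The number of coefficients is 46 + 1 = 47.

47


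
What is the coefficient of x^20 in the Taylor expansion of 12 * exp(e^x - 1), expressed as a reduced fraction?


exp(e^x - 1) = sum_{k>=0} Bell_k x^k / k!, where Bell_k is the k-th Bell number.
So the coefficient of x^20 is 12 * Bell_20 / 20!.
Computing: Bell_20 = 51724158235372 and 20! = 2432902008176640000, giving
12 * 51724158235372/2432902008176640000 = 263898766507/1034397112320000.

263898766507/1034397112320000


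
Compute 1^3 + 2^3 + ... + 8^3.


This power sum has a closed form given by Faulhaber's formula
sum_{k=1}^{m} k^p = (1 / (p + 1)) * sum_{j=0}^{p} C(p + 1, j) B_j m^(p + 1 - j),
but for small m direct computation is fastest:
1 + 8 + 27 + 64 + 125 + 216 + 343 + 512 = 1296.

1296


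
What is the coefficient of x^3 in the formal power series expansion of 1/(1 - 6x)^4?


The general identity 1/(1 - c x)^r = sum_{k>=0} c^k C(k + r - 1, r - 1) x^k follows by substituting y = c x into 1/(1 - y)^r = sum_{k>=0} C(k + r - 1, r - 1) y^k.
For c = 6, r = 4, k = 3:
6^3 * C(6, 3) = 216 * 20 = 4320.

4320


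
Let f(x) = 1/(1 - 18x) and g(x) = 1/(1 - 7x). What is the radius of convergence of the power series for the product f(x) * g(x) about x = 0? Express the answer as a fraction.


The radius of 1/(1 - 18x) is 1/18 (nearest singularity at x = 1/18), and the radius of 1/(1 - 7x) is 1/7.
The product f(x)*g(x) = 1/((1 - 18x)(1 - 7x)) has singularities at both 1/18 and 1/7, so its radius of convergence is the distance to the nearest one:
min(1/18, 1/7) = 1/18.

1/18


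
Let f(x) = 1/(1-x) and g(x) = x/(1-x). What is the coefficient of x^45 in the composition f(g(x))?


First simplify the composition: f(g(x)) = 1/(1 - x/(1-x)) = (1-x)/((1-x) - x) = (1-x)/(1-2x).
Now extract the coefficient. Write (1-x)/(1-2x) = 1/(1-2x) - x/(1-2x).
The coefficient of x^n in 1/(1-2x) is 2^n, and in x/(1-2x) is 2^(n-1) (for n >= 1).
So the coefficient of x^45 is 2^45 - 2^44 = 35184372088832 - 17592186044416 = 17592186044416.

17592186044416
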